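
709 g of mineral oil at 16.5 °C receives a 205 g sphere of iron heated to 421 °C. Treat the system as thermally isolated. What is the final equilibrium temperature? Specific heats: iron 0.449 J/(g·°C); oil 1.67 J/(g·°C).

T_f ≈ 45.7 °C

Energy conservation, ΣQ = 0:
205*0.449*(T − 421) + 709*1.67*(T − 16.5) = 0
92.05(T − 421) + 1184(T − 16.5) = 0
1276.1 T = 58287
T = 58287 / 1276.1 = 45.7 °C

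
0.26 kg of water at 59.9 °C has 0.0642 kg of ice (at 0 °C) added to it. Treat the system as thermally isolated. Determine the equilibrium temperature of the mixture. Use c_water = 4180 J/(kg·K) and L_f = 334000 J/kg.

T_f ≈ 32.2 °C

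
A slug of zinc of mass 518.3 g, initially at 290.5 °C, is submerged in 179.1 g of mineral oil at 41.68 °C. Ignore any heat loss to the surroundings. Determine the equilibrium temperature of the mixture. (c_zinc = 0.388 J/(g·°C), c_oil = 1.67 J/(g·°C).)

T_f ≈ 141.7 °C

Energy conservation, ΣQ = 0:
518.3*0.388*(T − 290.5) + 179.1*1.67*(T − 41.68) = 0
201.1(T − 290.5) + 299.1(T − 41.68) = 0
500.2 T = 70886
T = 70886 / 500.2 = 142 °C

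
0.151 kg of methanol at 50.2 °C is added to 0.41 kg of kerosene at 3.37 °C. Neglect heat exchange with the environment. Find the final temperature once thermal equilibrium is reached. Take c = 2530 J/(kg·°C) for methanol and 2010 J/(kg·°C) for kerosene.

Heat lost by the methanol equals heat gained by the kerosene:
0.151·2530·(50.2 − T) = 0.41·2010·(T − 3.37)
382.03(50.2 − T) = 824.1(T − 3.37)
1206.1 T = 21955  ⇒  T ≈ 18.20 °C

T_f ≈ 18.2 °C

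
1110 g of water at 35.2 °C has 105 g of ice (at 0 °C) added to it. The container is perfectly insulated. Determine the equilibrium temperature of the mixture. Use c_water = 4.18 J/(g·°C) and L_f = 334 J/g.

T_f ≈ 25.3 °C

Energy conservation, ΣQ = 0:
fusion: m_ice L_f = 105×334 = 35070; meltwater 0→T: 105×4.18×T = 438.9 T; water: 4639.8(T − 35.2)
5078.7 T = 163321 − 35070 = 128251
T ≈ 25.25 °C — above 0 °C, consistent with complete melting.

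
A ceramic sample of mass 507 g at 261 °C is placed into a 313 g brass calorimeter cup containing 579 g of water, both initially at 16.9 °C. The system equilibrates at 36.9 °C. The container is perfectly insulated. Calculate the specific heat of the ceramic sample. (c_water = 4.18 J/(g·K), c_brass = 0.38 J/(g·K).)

Net heat exchanged in the isolated system is zero:
507×c×(36.9 − 261) + 579×4.18×(36.9 − 16.9) + 313×0.38×(36.9 − 16.9) = 0
-113619 c = -50783
c = -50783/-113619 ≈ 0.447 J/(g·K)

c ≈ 0.447 J/(g·K)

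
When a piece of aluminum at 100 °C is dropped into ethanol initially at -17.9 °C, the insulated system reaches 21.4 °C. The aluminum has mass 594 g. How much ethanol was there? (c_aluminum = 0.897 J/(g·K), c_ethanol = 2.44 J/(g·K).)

m ≈ 437 g

Conservation of energy gives ΣQ = 0:
594·0.897·(21.4 − 100) + m·2.44·(21.4 − (-17.9)) = 0
95.89 m = 41879
m = 41879/95.89 ≈ 436.7 g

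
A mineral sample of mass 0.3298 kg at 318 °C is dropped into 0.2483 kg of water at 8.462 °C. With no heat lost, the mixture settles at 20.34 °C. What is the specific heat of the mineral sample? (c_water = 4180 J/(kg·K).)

Heat lost by the mineral sample = heat gained by the water:
0.3298×c×(318 − 20.34) = 0.2483×4180×(20.34 − 8.462)
98.17 c = 12328  ⇒  c ≈ 125.6 J/(kg·K)

c ≈ 126 J/(kg·K)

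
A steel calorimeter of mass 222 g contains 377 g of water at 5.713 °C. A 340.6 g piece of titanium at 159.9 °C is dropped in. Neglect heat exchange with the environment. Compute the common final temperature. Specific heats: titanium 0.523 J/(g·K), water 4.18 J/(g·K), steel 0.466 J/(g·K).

T_f = Σ m_i c_i T_i / Σ m_i c_i:
T_f = (178.13*159.9 + 1575.9*5.713 + 103.45*5.713) / (178.13 + 1575.9 + 103.45)
    = 38078 / 1857.4 ≈ 20.50 °C

T_f ≈ 20.5 °C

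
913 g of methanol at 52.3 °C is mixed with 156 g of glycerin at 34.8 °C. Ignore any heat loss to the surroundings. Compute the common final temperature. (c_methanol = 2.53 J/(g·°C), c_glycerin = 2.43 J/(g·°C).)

Heat gained plus heat lost sum to zero:
913*2.53*(T − 52.3) + 156*2.43*(T − 34.8) = 0
(2309.9 + 379.08) T = 2309.9*52.3 + 379.08*34.8
T = 133999 / 2689 = 49.8 °C

T_f ≈ 49.8 °C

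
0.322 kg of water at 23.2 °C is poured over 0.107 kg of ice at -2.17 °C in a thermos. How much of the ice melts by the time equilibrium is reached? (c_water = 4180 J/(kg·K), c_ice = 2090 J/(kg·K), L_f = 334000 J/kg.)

m_melted ≈ 0.092 kg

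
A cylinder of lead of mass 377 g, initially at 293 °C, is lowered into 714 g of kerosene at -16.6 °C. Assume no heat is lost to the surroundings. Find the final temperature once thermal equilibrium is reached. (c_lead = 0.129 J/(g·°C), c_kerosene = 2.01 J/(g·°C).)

Taking heat into each body as positive, Σ m c ΔT = 0:
377×0.129×(T − 293) + 714×2.01×(T − (-16.6)) = 0
48.63(T − 293) + 1435.1(T − (-16.6)) = 0
(48.63 + 1435.1) T = 48.63×293 + 1435.1×(-16.6)
T = -9573.9 / 1483.8 = -6.45 °C

T_f ≈ -6.5 °C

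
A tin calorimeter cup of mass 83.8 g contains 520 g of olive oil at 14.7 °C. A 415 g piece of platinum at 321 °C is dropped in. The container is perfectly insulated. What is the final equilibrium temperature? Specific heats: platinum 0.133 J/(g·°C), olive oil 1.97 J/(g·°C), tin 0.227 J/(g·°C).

T_f ≈ 30.1 °C

Net heat exchanged in the isolated system is zero:
415×0.133×(T − 321) + 520×1.97×(T − 14.7) + 83.8×0.227×(T − 14.7) = 0
(55.2 + 1024.4 + 19.02) T = 55.2×321 + 1024.4×14.7 + 19.02×14.7
T = 33056 / 1098.6 = 30.1 °C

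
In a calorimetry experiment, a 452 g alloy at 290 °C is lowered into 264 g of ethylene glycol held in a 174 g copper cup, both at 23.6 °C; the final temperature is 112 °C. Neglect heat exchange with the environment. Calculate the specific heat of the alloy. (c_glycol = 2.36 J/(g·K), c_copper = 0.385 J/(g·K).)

c ≈ 0.758 J/(g·K)

Taking heat into each body as positive, Σ m c ΔT = 0:
452·c·(112 − 290) + 264·2.36·(112 − 23.6) + 174·0.385·(112 − 23.6) = 0
-80456 c = -60999
c = -60999/-80456 ≈ 0.7582 J/(g·K)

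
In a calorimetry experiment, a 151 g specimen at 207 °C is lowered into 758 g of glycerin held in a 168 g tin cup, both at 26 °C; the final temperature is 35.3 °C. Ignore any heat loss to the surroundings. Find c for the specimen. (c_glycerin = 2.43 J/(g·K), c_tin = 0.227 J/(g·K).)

c ≈ 0.674 J/(g·K)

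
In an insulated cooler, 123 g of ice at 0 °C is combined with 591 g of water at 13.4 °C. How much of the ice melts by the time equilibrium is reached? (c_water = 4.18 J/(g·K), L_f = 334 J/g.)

m_melted ≈ 99.1 g

Cooling the water to 0 °C releases 591×4.18×13.4 = 33103 J.
Fully melting the ice requires m_ice L_f = 123×334 = 41082 J.
33103 J < 41082 J, so only part of the ice melts and the system sits at 0 °C.
m_melt = 33103 / L_f = 99.11 g.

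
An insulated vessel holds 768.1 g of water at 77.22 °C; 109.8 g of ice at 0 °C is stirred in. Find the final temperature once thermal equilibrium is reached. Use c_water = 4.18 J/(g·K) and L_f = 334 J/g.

Net heat exchanged in the isolated system is zero:
fusion: m_ice L_f = 109.8·334 = 36673; warm the meltwater: 458.96 T; water cools: 768.1·4.18·(T − 77.22) = 3210.7(T − 77.22)
3669.6 T = 247927 − 36673 = 211254
T ≈ 57.57 °C (positive, so assuming full melt was valid).

T_f ≈ 57.6 °C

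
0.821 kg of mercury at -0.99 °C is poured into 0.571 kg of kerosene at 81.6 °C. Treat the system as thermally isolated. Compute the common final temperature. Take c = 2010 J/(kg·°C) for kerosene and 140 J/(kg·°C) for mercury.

T_f ≈ 74.1 °C

Net heat exchanged in the isolated system is zero:
0.571*2010*(T − 81.6) + 0.821*140*(T − (-0.99)) = 0
1147.7(T − 81.6) + 114.94(T − (-0.99)) = 0
1262.6 T = 93539
T ≈ 74.08 °C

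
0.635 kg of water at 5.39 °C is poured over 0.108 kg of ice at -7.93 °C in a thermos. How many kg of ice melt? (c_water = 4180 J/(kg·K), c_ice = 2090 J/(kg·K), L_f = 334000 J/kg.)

m_melted ≈ 0.0375 kg

Heat available from the water dropping to 0 °C: 0.635·4180·5.39 = 14307 J.
Warming the ice to 0 °C takes 0.108·2090·7.93 = 1790 J, leaving 12517 J for melting.
Fully melting the ice requires m_ice L_f = 0.108·334000 = 36072 J.
That's not enough to melt it all — equilibrium is at 0 °C with ice remaining.
m_melted·334000 = 12517  ⇒  m_melted ≈ 0.03748 kg.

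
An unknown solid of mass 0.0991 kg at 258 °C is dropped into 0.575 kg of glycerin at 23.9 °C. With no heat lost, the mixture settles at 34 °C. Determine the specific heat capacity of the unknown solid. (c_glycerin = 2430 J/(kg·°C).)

m_s c (T_s − T_f) = m_glycerin c_glycerin (T_f − T_0):
0.0991·c·(258 − 34) = 0.575·2430·(34 − 23.9)
22.2 c = 14112  ⇒  c ≈ 635.7 J/(kg·°C)

c ≈ 636 J/(kg·°C)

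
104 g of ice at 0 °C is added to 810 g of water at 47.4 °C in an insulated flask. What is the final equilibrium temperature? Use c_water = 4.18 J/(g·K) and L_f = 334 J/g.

Energy conservation, ΣQ = 0:
latent heat to melt: 104×334 = 34736; meltwater 0→T: 104×4.18×T = 434.72 T; water: 3385.8(T − 47.4)
3820.5 T = 160487 − 34736 = 125751
T ≈ 32.91 °C (positive, so assuming full melt was valid).

T_f ≈ 32.9 °C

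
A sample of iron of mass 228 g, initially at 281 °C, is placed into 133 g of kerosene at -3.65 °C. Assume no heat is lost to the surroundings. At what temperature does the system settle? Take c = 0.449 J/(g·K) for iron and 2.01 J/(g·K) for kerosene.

Heat lost by the iron equals heat gained by the kerosene:
228×0.449×(281 − T) = 133×2.01×(T − (-3.65))
102.37(281 − T) = 267.33(T − (-3.65))
369.7 T = 27791  ⇒  T ≈ 75.17 °C

T_f ≈ 75.2 °C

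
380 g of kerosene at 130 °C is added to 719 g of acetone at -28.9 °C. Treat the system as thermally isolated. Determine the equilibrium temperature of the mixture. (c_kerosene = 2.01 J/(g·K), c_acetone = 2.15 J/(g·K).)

|Q_kerosene| = |Q_acetone|:
380·2.01·(130 − T) = 719·2.15·(T − (-28.9))
763.8(130 − T) = 1545.8(T − (-28.9))
2309.6 T = 54619  ⇒  T ≈ 23.65 °C

T_f ≈ 23.6 °C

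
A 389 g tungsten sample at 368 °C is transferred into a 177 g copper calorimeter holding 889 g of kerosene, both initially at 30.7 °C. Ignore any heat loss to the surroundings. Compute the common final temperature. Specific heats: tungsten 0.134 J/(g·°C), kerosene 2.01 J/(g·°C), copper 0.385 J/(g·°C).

Taking heat into each body as positive, Σ m c ΔT = 0:
389·0.134·(T − 368) + 889·2.01·(T − 30.7) + 177·0.385·(T − 30.7) = 0
52.13(T − 368) + 1786.9(T − 30.7) + 68.14(T − 30.7) = 0
1907.2 T = 76132
T = 76132/1907.2 ≈ 39.92 °C

T_f ≈ 39.9 °C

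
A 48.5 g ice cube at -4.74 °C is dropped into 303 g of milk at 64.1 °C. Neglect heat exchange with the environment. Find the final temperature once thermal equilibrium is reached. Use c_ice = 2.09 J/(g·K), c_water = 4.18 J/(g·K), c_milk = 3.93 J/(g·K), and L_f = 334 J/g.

Sum of m c ΔT and latent-heat terms is zero:
warm ice to 0 °C: 48.5×2.09×(0 − (-4.74)) = 480.47; fusion: m_ice L_f = 48.5×334 = 16199; meltwater 0→T: 48.5×4.18×T = 202.73 T; milk: 1190.8(T − 64.1)
1393.5 T = 76330 − 16679 = 59650
T ≈ 42.81 °C. Since T > 0 °C, the all-ice-melts assumption holds.

T_f ≈ 42.8 °C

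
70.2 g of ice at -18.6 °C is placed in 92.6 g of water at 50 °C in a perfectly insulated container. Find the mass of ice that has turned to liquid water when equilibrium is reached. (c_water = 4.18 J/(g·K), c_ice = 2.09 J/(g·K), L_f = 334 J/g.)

m_melted ≈ 49.8 g

Cooling the water to 0 °C releases 92.6·4.18·50 = 19353 J.
Of that, 70.2·2.09·18.6 = 2729 J goes to bring the ice to 0 °C, leaving 16624 J.
Melting all 70.2 g of ice would need 70.2·334 = 23447 J.
16624 J < 23447 J, so only part of the ice melts and the system sits at 0 °C.
m_melt = 16624 / L_f = 49.77 g.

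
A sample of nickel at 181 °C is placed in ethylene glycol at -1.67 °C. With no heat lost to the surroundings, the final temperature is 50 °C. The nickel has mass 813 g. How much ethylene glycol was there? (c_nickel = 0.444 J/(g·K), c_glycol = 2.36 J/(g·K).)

Let T be the final temperature. ΣQ_i = 0:
813·0.444·(50 − 181) + m·2.36·(50 − (-1.67)) = 0
121.94 m = 47287
m = 47287/121.94 ≈ 387.8 g

m ≈ 388 g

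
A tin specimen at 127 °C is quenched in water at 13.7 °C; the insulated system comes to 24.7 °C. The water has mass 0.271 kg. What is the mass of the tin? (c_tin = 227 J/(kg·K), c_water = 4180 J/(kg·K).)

m ≈ 0.537 kg

|Q_tin| = |Q_water|:
m·227·(127 − 24.7) = 0.271·4180·(24.7 − 13.7)
23222 m = 12461  ⇒  m ≈ 0.5366 kg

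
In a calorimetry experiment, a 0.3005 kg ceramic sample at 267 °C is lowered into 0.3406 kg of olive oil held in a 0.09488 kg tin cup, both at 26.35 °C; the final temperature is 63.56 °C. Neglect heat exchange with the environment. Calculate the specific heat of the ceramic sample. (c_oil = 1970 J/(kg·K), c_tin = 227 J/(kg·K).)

Conservation of energy gives ΣQ = 0:
0.3005×c×(63.56 − 267) + 0.3406×1970×(63.56 − 26.35) + 0.09488×227×(63.56 − 26.35) = 0
-61.13 c = -25769
c = -25769/-61.13 ≈ 421.5 J/(kg·K)

c ≈ 422 J/(kg·K)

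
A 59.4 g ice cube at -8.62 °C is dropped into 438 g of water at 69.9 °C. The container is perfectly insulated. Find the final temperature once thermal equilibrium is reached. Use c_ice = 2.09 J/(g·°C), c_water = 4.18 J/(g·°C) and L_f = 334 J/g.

Let T be the final temperature. ΣQ_i = 0:
warm ice to 0 °C: 59.4×2.09×(0 − (-8.62)) = 1070.1
  latent heat to melt: 59.4×334 = 19840
  warm the meltwater: 248.29 T
  water cools: 438×4.18×(T − 69.9) = 1830.8(T − 69.9)
2079.1 T = 127976 − 20910 = 107066
T ≈ 51.50 °C. Since T > 0 °C, the all-ice-melts assumption holds.

T_f ≈ 51.5 °C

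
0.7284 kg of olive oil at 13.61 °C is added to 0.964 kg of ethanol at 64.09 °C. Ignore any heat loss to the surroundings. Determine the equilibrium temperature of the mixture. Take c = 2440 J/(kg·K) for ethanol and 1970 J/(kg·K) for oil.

T_f ≈ 45.0 °C

T_f is the heat-capacity-weighted average of the initial temperatures:
T_f = (2352.2*64.09 + 1434.9*13.61) / (2352.2 + 1434.9)
    = 170280 / 3787.1 ≈ 44.96 °C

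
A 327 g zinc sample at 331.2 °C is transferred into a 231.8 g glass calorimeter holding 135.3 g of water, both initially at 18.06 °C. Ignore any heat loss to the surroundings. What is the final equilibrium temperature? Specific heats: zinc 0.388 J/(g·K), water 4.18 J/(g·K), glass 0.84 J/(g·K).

Energy conservation, ΣQ = 0:
327*0.388*(T − 331.2) + 135.3*4.18*(T − 18.06) + 231.8*0.84*(T − 18.06) = 0
(126.88 + 565.55 + 194.71) T = 126.88*331.2 + 565.55*18.06 + 194.71*18.06
T ≈ 62.84 °C

T_f ≈ 62.8 °C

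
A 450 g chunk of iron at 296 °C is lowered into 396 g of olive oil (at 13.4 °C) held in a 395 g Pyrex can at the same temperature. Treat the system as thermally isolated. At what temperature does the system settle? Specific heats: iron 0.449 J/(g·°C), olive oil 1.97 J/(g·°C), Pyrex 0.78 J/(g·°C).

T_f ≈ 57.7 °C

Setting the total heat transfer to zero:
450·0.449·(T − 296) + 396·1.97·(T − 13.4) + 395·0.78·(T − 13.4) = 0
202.05(T − 296) + 780.12(T − 13.4) + 308.1(T − 13.4) = 0
1290.3 T = 74389
T = 74389/1290.3 ≈ 57.65 °C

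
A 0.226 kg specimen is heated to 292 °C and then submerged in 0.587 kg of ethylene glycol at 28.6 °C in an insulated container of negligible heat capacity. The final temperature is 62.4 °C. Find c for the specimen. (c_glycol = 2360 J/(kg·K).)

c ≈ 902 J/(kg·K)

Heat gained plus heat lost sum to zero:
0.226·c·(62.4 − 292) + 0.587·2360·(62.4 − 28.6) = 0
-51.89 c = -46824
c = -46824/-51.89 ≈ 902.4 J/(kg·K)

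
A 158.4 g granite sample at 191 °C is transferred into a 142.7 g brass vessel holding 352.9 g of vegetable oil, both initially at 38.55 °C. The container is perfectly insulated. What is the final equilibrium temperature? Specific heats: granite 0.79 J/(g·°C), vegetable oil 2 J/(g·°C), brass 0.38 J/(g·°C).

T_f ≈ 60.1 °C

Net heat exchanged in the isolated system is zero:
158.4*0.79*(T − 191) + 352.9*2*(T − 38.55) + 142.7*0.38*(T − 38.55) = 0
885.16 T = 53200
T = 53200/885.16 ≈ 60.10 °C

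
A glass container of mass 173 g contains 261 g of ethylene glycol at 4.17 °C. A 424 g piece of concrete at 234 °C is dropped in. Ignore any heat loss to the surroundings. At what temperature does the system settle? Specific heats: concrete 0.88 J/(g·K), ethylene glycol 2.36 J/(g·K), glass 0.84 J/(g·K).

T_f ≈ 79.8 °C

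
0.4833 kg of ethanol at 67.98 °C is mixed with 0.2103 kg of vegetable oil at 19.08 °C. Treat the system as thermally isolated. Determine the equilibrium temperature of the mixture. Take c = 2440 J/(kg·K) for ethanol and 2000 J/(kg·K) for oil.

T_f ≈ 55.1 °C

T_f is the heat-capacity-weighted average of the initial temperatures:
T_f = (1179.3*67.98 + 420.6*19.08) / (1179.3 + 420.6)
    = 88191 / 1599.9 ≈ 55.12 °C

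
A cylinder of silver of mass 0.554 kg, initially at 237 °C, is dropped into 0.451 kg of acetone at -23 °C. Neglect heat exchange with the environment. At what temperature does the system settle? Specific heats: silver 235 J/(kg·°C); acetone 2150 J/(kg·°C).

T_f ≈ 7.8 °C

Conservation of energy gives ΣQ = 0:
0.554·235·(T − 237) + 0.451·2150·(T − (-23)) = 0
130.19(T − 237) + 969.65(T − (-23)) = 0
(130.19 + 969.65) T = 130.19·237 + 969.65·(-23)
T ≈ 7.78 °C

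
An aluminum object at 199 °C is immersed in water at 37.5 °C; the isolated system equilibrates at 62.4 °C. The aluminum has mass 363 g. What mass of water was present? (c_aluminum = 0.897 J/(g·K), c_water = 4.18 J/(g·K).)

Heat lost by the aluminum = heat gained by the water:
363·0.897·(199 − 62.4) = m·4.18·(62.4 − 37.5)
104.08 m = 44478  ⇒  m ≈ 427.3 g

m ≈ 427 g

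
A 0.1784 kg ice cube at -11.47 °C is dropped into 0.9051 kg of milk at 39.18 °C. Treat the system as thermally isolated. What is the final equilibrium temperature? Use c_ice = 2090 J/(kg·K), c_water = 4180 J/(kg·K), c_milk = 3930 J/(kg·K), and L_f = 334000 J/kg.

T_f ≈ 17.5 °C

Let T be the final temperature. ΣQ_i = 0:
ice -11.47→0 °C: 0.1784·2090·11.47 = 4276.7
  latent heat to melt: 0.1784·334000 = 59586
  meltwater 0→T: 0.1784·4180·T = 745.71 T
  milk: 3557(T − 39.18)
4302.8 T = 139365 − 63862 = 75503
T ≈ 17.55 °C (positive, so assuming full melt was valid).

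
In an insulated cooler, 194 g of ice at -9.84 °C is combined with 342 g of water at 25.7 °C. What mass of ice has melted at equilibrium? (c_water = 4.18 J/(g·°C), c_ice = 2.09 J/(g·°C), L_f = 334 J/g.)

Heat available from the water dropping to 0 °C: 342·4.18·25.7 = 36740 J.
Of that, 194·2.09·9.84 = 3989.7 J goes to bring the ice to 0 °C, leaving 32750 J.
Fully melting the ice requires m_ice L_f = 194·334 = 64796 J.
That's not enough to melt it all — equilibrium is at 0 °C with ice remaining.
m_melt = 32750 / L_f = 98.05 g.

m_melted ≈ 98.1 g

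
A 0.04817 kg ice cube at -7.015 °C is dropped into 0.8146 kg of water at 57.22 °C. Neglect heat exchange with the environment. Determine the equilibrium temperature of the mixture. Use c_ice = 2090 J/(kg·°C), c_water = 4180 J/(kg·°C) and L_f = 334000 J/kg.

T_f ≈ 49.4 °C

Let T be the final temperature. ΣQ_i = 0:
warm ice to 0 °C: 0.04817·2090·(0 − (-7.015)) = 706.24; melt ice: 0.04817·334000 = 16089; meltwater 0→T: 0.04817·4180·T = 201.35 T; water: 3405(T − 57.22)
3606.4 T = 194836 − 16795 = 178041
T ≈ 49.37 °C. Since T > 0 °C, the all-ice-melts assumption holds.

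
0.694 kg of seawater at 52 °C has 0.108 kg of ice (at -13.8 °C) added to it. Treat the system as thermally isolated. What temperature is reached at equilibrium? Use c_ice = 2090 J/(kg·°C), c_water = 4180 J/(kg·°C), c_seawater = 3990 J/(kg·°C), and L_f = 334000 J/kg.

T_f ≈ 32.5 °C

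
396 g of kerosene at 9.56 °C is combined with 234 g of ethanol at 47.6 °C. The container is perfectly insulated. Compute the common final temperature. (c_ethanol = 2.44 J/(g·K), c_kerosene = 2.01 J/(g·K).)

T_f ≈ 25.4 °C

Conservation of energy gives ΣQ = 0:
234×2.44×(T − 47.6) + 396×2.01×(T − 9.56) = 0
570.96(T − 47.6) + 795.96(T − 9.56) = 0
1366.9 T = 34787
T = 34787/1366.9 ≈ 25.45 °C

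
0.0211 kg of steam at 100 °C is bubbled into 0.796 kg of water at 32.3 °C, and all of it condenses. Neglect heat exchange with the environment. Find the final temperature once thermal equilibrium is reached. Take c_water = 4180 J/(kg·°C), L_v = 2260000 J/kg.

Heat gained plus heat lost sum to zero:
condense steam: −0.0211×2260000 = −47686; condensed water 100 °C→T: 88.2(T − 100); original water: 3327.3(T − 32.3)
3415.5 T = 47686 + 8819.8 + 107471 = 163977
T ≈ 48.01 °C (< 100 °C, so full condensation is consistent).

T_f ≈ 48.0 °C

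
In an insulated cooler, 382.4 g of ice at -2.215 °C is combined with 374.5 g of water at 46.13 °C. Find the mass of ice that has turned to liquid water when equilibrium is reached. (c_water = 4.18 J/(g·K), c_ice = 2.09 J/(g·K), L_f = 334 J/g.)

Cooling the water to 0 °C releases 374.5·4.18·46.13 = 72212 J.
Of that, 382.4·2.09·2.215 = 1770.3 J goes to bring the ice to 0 °C, leaving 70442 J.
Melting all 382.4 g of ice would need 382.4·334 = 127722 J.
That's not enough to melt it all — equilibrium is at 0 °C with ice remaining.
Mass melted = 70442/334 ≈ 210.9 g.

m_melted ≈ 211 g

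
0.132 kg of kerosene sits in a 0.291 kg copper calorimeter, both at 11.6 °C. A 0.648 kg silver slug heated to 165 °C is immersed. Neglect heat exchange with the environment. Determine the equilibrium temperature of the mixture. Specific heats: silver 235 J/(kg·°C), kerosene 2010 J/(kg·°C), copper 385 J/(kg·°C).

Let T be the final temperature. ΣQ_i = 0:
0.648*235*(T − 165) + 0.132*2010*(T − 11.6) + 0.291*385*(T − 11.6) = 0
152.28(T − 165) + 265.32(T − 11.6) + 112.03(T − 11.6) = 0
529.63 T = 29504
T = 29504 / 529.63 = 55.7 °C

T_f ≈ 55.7 °C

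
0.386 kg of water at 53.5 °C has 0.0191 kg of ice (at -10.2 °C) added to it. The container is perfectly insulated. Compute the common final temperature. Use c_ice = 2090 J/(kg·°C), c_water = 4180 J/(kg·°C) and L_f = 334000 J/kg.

T_f ≈ 47.0 °C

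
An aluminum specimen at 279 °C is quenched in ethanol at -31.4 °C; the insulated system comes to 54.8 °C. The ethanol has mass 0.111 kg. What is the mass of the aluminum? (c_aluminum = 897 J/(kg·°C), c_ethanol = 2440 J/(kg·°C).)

m ≈ 0.116 kg

|Q_aluminum| = |Q_ethanol|:
m×897×(279 − 54.8) = 0.111×2440×(54.8 − (-31.4))
201107 m = 23346  ⇒  m ≈ 0.1161 kg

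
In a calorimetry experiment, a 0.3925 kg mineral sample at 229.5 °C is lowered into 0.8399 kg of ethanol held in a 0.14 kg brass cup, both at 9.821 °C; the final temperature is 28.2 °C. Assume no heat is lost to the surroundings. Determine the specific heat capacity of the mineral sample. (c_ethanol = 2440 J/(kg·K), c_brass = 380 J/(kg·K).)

Let T be the final temperature. ΣQ_i = 0:
0.3925·c·(28.2 − 229.5) + 0.8399·2440·(28.2 − 9.821) + 0.14·380·(28.2 − 9.821) = 0
-79.01 c = -38643
c = -38643/-79.01 ≈ 489.1 J/(kg·K)

c ≈ 489 J/(kg·K)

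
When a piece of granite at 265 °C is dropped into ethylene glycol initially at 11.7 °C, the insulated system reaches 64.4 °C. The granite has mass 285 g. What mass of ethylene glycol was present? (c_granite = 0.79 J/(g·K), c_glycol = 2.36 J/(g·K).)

Taking heat into each body as positive, Σ m c ΔT = 0:
285·0.79·(64.4 − 265) + m·2.36·(64.4 − 11.7) = 0
124.37 m = 45165
m = 45165/124.37 ≈ 363.1 g

m ≈ 363 g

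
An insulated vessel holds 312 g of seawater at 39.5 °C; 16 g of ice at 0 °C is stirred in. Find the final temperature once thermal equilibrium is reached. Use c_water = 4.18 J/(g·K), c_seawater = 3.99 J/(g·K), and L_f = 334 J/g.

T_f ≈ 33.4 °C

Energy balance with sensible and latent terms:
latent heat to melt: 16·334 = 5344
  warm the meltwater: 66.88 T
  seawater cools: 312·3.99·(T − 39.5) = 1244.9(T − 39.5)
1311.8 T = 49173 − 5344 = 43829
T ≈ 33.41 °C — above 0 °C, consistent with complete melting.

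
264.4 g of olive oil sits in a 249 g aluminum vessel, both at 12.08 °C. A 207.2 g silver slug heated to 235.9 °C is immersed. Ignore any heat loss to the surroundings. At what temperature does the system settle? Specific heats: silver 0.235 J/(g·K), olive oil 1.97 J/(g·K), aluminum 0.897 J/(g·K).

Conservation of energy gives ΣQ = 0:
207.2*0.235*(T − 235.9) + 264.4*1.97*(T − 12.08) + 249*0.897*(T − 12.08) = 0
48.69(T − 235.9) + 520.87(T − 12.08) + 223.35(T − 12.08) = 0
(48.69 + 520.87 + 223.35) T = 48.69*235.9 + 520.87*12.08 + 223.35*12.08
T = 20477/792.91 ≈ 25.82 °C

T_f ≈ 25.8 °C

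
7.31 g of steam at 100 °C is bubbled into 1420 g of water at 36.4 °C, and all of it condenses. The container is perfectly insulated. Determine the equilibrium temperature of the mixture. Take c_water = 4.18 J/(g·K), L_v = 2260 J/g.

T_f ≈ 39.5 °C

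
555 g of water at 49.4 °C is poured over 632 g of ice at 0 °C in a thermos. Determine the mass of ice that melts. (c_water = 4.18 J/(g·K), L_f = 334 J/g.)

m_melted ≈ 343 g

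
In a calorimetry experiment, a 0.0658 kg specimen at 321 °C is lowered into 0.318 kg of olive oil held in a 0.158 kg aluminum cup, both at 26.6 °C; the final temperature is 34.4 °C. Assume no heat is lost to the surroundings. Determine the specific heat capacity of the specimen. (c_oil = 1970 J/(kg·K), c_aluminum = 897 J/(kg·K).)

c ≈ 318 J/(kg·K)

Net heat exchanged in the isolated system is zero:
0.0658×c×(34.4 − 321) + 0.318×1970×(34.4 − 26.6) + 0.158×897×(34.4 − 26.6) = 0
-18.86 c = -5991.9
c = -5991.9/-18.86 ≈ 317.7 J/(kg·K)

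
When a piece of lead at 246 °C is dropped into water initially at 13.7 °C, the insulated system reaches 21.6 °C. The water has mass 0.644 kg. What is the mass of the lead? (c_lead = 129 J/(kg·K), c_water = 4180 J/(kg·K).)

m ≈ 0.735 kg

Conservation of energy gives ΣQ = 0:
m·129·(21.6 − 246) + 0.644·4180·(21.6 − 13.7) = 0
-28948 m = -21266
m = -21266/-28948 ≈ 0.7346 kg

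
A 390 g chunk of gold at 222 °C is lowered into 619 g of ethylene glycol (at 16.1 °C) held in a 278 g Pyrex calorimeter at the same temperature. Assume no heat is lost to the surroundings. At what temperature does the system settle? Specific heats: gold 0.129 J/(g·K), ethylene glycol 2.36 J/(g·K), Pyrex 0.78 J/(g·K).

T_f ≈ 22.1 °C

Taking heat into each body as positive, Σ m c ΔT = 0:
390*0.129*(T − 222) + 619*2.36*(T − 16.1) + 278*0.78*(T − 16.1) = 0
1728 T = 38179
T ≈ 22.09 °C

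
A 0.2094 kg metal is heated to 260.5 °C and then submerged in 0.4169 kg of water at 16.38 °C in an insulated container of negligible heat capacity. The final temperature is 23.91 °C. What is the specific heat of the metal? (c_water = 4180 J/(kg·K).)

Energy conservation, ΣQ = 0:
0.2094·c·(23.91 − 260.5) + 0.4169·4180·(23.91 − 16.38) = 0
-49.54 c = -13122
c = -13122/-49.54 ≈ 264.9 J/(kg·K)

c ≈ 265 J/(kg·K)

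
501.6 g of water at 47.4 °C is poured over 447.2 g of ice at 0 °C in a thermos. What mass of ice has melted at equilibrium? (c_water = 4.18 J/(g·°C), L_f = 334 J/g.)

m_melted ≈ 298 g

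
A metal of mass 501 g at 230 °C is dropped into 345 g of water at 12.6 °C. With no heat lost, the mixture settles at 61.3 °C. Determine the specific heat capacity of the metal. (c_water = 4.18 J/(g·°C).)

c ≈ 0.831 J/(g·°C)

m_s c (T_s − T_f) = m_water c_water (T_f − T_0):
501×c×(230 − 61.3) = 345×4.18×(61.3 − 12.6)
84519 c = 70230  ⇒  c ≈ 0.8309 J/(g·°C)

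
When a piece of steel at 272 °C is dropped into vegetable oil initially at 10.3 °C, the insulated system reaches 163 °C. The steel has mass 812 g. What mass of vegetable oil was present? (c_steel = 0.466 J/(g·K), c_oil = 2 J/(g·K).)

m ≈ 135 g

Energy conservation, ΣQ = 0:
812·0.466·(163 − 272) + m·2·(163 − 10.3) = 0
305.4 m = 41245
m = 41245/305.4 ≈ 135.1 g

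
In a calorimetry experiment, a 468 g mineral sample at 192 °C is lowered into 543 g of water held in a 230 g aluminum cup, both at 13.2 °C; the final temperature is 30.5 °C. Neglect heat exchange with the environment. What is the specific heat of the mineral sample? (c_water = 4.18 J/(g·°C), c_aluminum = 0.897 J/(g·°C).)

c ≈ 0.567 J/(g·°C)

Heat gained plus heat lost sum to zero:
468·c·(30.5 − 192) + 543·4.18·(30.5 − 13.2) + 230·0.897·(30.5 − 13.2) = 0
-75582 c = -42836
c = -42836/-75582 ≈ 0.5667 J/(g·°C)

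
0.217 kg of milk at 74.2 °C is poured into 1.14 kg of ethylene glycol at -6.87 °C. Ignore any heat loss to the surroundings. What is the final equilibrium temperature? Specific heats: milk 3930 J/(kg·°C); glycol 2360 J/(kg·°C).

T_f ≈ 12.6 °C

|Q_milk| = |Q_glycol|:
0.217×3930×(74.2 − T) = 1.14×2360×(T − (-6.87))
852.81(74.2 − T) = 2690.4(T − (-6.87))
3543.2 T = 44795  ⇒  T ≈ 12.64 °C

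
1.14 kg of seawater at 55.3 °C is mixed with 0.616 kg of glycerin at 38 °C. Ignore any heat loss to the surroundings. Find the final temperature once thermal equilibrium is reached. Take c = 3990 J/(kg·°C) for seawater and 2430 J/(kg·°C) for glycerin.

Setting the total heat transfer to zero:
1.14*3990*(T − 55.3) + 0.616*2430*(T − 38) = 0
4548.6(T − 55.3) + 1496.9(T − 38) = 0
6045.5 T = 308419
T = 308419 / 6045.5 = 51 °C

T_f ≈ 51.0 °C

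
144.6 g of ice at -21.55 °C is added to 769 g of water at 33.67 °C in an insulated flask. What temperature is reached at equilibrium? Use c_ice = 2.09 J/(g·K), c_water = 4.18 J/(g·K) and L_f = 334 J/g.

Net heat exchanged in the isolated system is zero:
ice -21.55→0 °C: 144.6×2.09×21.55 = 6512.7
  fusion: m_ice L_f = 144.6×334 = 48296
  meltwater 0→T: 144.6×4.18×T = 604.43 T
  water cools: 769×4.18×(T − 33.67) = 3214.4(T − 33.67)
3818.8 T = 108230 − 54809 = 53420
T ≈ 13.99 °C (positive, so assuming full melt was valid).

T_f ≈ 14.0 °C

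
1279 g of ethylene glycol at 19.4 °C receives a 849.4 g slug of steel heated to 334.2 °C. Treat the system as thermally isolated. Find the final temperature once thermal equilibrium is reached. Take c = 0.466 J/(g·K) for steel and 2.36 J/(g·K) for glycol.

T_f ≈ 55.9 °C

T_f = Σ m_i c_i T_i / Σ m_i c_i:
T_f = (395.82*334.2 + 3018.4*19.4) / (395.82 + 3018.4)
    = 190841 / 3414.3 ≈ 55.90 °C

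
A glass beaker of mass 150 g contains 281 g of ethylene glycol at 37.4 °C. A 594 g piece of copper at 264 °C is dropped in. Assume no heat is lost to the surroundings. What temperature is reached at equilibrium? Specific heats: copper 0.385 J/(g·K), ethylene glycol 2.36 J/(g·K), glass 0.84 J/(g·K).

T_f is the heat-capacity-weighted average of the initial temperatures:
T_f = (228.69*264 + 663.16*37.4 + 126*37.4) / (228.69 + 663.16 + 126)
    = 89889 / 1017.8 ≈ 88.31 °C

T_f ≈ 88.3 °C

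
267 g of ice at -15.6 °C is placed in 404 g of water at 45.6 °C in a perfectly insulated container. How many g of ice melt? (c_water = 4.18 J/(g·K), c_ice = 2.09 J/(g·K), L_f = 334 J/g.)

Water can give up m c ΔT = 404×4.18×45.6 = 77006 J before reaching 0 °C.
Of that, 267×2.09×15.6 = 8705.3 J goes to bring the ice to 0 °C, leaving 68300 J.
Fully melting the ice requires m_ice L_f = 267×334 = 89178 J.
Since 68300 < 89178 J, not all the ice melts; equilibrium is at 0 °C.
m_melted×334 = 68300  ⇒  m_melted ≈ 204.5 g.

m_melted ≈ 204 g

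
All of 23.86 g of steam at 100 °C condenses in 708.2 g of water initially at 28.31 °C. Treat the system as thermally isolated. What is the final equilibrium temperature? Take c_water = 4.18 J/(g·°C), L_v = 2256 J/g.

Sum of m c ΔT and latent-heat terms is zero:
steam→water at 100 °C releases m L_v = 23.86·2256 = 53828
  condensed water 100 °C→T: 99.73(T − 100)
  water warms: 708.2·4.18·(T − 28.31) = 2960.3(T − 28.31)
3060 T = 53828 + 9973.5 + 83805 = 147607
T ≈ 48.24 °C — below 100 °C, confirming all the steam condensed.

T_f ≈ 48.2 °C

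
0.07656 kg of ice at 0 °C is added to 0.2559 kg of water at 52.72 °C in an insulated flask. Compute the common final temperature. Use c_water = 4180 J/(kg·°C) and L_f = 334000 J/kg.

T_f ≈ 22.2 °C

Let T be the final temperature. ΣQ_i = 0:
fusion: m_ice L_f = 0.07656×334000 = 25571
  meltwater 0→T: 0.07656×4180×T = 320.02 T
  water: 1069.7(T − 52.72)
1389.7 T = 56393 − 25571 = 30822
T ≈ 22.18 °C — above 0 °C, consistent with complete melting.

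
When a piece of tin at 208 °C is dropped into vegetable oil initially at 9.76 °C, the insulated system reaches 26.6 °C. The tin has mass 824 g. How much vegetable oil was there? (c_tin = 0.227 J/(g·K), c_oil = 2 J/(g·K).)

m ≈ 1010 g

Heat lost by the tin = heat gained by the oil:
824×0.227×(208 − 26.6) = m×2×(26.6 − 9.76)
33.68 m = 33931  ⇒  m ≈ 1007 g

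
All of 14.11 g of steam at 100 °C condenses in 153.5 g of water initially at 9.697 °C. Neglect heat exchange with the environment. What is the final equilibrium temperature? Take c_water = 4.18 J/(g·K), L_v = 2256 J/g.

Let T be the final temperature. ΣQ_i = 0:
condense steam: −14.11×2256 = −31832
  condensate cools 100→T: 14.11×4.18×(T − 100) = 58.98(T − 100)
  water warms: 153.5×4.18×(T − 9.697) = 641.63(T − 9.697)
700.61 T = 31832 + 5898 + 6221.9 = 43952
T ≈ 62.73 °C (< 100 °C, so full condensation is consistent).

T_f ≈ 62.7 °C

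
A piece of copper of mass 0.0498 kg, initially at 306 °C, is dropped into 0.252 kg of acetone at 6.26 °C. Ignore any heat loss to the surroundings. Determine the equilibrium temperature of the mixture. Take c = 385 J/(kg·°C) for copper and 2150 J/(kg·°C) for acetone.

Taking heat into each body as positive, Σ m c ΔT = 0:
0.0498×385×(T − 306) + 0.252×2150×(T − 6.26) = 0
560.97 T = 9258.6
T ≈ 16.50 °C

T_f ≈ 16.5 °C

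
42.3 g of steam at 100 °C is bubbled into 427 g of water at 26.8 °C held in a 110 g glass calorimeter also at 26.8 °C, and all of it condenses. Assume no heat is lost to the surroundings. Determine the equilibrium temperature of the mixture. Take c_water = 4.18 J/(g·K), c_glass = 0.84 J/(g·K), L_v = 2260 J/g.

T_f ≈ 79.6 °C

Energy balance with sensible and latent terms:
condense steam: −42.3×2260 = −95598
  condensate cools 100→T: 42.3×4.18×(T − 100) = 176.81(T − 100)
  water warms: 427×4.18×(T − 26.8) = 1784.9(T − 26.8)
  glass cup: 110×0.84×(T − 26.8) = 92.4(T − 26.8)
2054.1 T = 95598 + 17681 + 50311 = 163590
T ≈ 79.64 °C, under the boiling point, so the assumption holds.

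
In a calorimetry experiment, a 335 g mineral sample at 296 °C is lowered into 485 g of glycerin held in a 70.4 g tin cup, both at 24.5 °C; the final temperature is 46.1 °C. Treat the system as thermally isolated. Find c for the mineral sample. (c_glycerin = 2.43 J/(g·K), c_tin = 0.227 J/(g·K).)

c ≈ 0.308 J/(g·K)

Net heat exchanged in the isolated system is zero:
335×c×(46.1 − 296) + 485×2.43×(46.1 − 24.5) + 70.4×0.227×(46.1 − 24.5) = 0
-83716 c = -25802
c = -25802/-83716 ≈ 0.3082 J/(g·K)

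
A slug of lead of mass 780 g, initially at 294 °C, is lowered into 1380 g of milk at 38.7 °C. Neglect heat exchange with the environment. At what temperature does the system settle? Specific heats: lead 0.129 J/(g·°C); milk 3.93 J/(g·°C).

Let T be the final temperature. ΣQ_i = 0:
780*0.129*(T − 294) + 1380*3.93*(T − 38.7) = 0
100.62(T − 294) + 5423.4(T − 38.7) = 0
5524 T = 239468
T = 239468 / 5524 = 43.4 °C

T_f ≈ 43.4 °C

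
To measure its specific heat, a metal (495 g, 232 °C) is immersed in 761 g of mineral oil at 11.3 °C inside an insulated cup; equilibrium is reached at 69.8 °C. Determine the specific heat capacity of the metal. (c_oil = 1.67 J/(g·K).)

c ≈ 0.926 J/(g·K)

Heat lost by the metal = heat gained by the oil:
495·c·(232 − 69.8) = 761·1.67·(69.8 − 11.3)
80289 c = 74346  ⇒  c ≈ 0.926 J/(g·K)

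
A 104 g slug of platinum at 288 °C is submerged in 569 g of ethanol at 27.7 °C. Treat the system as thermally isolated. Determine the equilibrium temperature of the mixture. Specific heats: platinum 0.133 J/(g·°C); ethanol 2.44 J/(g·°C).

|Q_platinum| = |Q_ethanol|:
104·0.133·(288 − T) = 569·2.44·(T − 27.7)
13.83(288 − T) = 1388.4(T − 27.7)
1402.2 T = 42441  ⇒  T ≈ 30.27 °C

T_f ≈ 30.3 °C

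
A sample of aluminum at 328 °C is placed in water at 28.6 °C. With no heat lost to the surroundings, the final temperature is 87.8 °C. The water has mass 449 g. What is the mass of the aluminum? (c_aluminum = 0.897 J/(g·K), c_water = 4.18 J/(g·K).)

m ≈ 516 g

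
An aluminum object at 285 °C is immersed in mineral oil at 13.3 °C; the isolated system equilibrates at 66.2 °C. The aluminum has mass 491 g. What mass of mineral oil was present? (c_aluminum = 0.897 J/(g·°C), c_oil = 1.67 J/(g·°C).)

Heat lost by the aluminum = heat gained by the oil:
491×0.897×(285 − 66.2) = m×1.67×(66.2 − 13.3)
88.34 m = 96365  ⇒  m ≈ 1091 g

m ≈ 1090 g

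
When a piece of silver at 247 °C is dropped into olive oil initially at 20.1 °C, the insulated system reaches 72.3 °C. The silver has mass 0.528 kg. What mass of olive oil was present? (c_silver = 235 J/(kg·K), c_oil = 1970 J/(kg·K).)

m ≈ 0.211 kg

Heat lost by the silver = heat gained by the oil:
0.528×235×(247 − 72.3) = m×1970×(72.3 − 20.1)
102834 m = 21677  ⇒  m ≈ 0.2108 kg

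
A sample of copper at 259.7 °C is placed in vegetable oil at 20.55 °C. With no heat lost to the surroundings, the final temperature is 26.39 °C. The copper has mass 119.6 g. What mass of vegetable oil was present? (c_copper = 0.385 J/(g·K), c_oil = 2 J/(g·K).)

Heat lost by the copper = heat gained by the oil:
119.6×0.385×(259.7 − 26.39) = m×2×(26.39 − 20.55)
11.68 m = 10743  ⇒  m ≈ 919.8 g

m ≈ 920 g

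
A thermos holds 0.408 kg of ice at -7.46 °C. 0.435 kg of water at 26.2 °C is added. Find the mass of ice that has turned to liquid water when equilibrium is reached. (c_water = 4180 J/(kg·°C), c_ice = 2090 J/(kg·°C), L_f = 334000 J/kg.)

Heat available from the water dropping to 0 °C: 0.435·4180·26.2 = 47639 J.
Of that, 0.408·2090·7.46 = 6361.3 J goes to bring the ice to 0 °C, leaving 41278 J.
Fully melting the ice requires m_ice L_f = 0.408·334000 = 136272 J.
That's not enough to melt it all — equilibrium is at 0 °C with ice remaining.
m_melted·334000 = 41278  ⇒  m_melted ≈ 0.1236 kg.

m_melted ≈ 0.124 kg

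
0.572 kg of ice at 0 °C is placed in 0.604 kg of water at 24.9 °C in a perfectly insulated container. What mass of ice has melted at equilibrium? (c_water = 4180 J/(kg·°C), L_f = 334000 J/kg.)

Heat available from the water dropping to 0 °C: 0.604·4180·24.9 = 62866 J.
Fully melting the ice requires m_ice L_f = 0.572·334000 = 191048 J.
That's not enough to melt it all — equilibrium is at 0 °C with ice remaining.
m_melt = 62866 / L_f = 0.1882 kg.

m_melted ≈ 0.188 kg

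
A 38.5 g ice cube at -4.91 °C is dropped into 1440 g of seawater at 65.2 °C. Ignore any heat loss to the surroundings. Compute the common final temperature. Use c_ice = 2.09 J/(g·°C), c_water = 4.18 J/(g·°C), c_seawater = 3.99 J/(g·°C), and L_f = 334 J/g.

Energy balance with sensible and latent terms:
ice -4.91→0 °C: 38.5·2.09·4.91 = 395.08
  latent heat to melt: 38.5·334 = 12859
  warm the meltwater: 160.93 T
  seawater cools: 1440·3.99·(T − 65.2) = 5745.6(T − 65.2)
5906.5 T = 374613 − 13254 = 361359
T ≈ 61.18 °C — above 0 °C, consistent with complete melting.

T_f ≈ 61.2 °C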